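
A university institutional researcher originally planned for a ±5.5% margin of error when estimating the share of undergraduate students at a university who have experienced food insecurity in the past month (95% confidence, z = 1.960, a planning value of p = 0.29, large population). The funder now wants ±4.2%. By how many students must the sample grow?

At ±5.5%: n = 1.960² × 0.2059 / 0.055² ≈ 261.48 → 262.
At ±4.2%: n = 1.960² × 0.2059 / 0.042² ≈ 448.40 → 449.
Additional respondents: 449 − 262 = 187.

187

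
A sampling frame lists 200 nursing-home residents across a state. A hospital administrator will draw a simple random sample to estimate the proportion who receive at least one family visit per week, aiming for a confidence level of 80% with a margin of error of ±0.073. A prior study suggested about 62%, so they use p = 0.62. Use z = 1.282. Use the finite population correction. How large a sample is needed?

54

Unadjusted: n₀ = 1.282² × 0.62 × 0.38 / 0.073² ≈ 72.66, so n₀ = 73.
Finite population correction with N = 200: n = n₀ / (1 + (n₀−1)/N) = 73 / (1 + 72/200) = 73 / 1.3600 ≈ 53.68.
Rounding up, n = 54.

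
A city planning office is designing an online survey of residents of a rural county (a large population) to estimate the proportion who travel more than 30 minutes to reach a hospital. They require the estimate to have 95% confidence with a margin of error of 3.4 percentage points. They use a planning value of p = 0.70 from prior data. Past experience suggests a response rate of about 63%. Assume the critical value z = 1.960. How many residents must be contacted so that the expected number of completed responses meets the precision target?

Completed interviews needed: n₀ = 1.960² × 0.2100 / 0.034² ≈ 697.87 → 698.
At a 63% response rate, contacts needed = 698 / 0.63 ≈ 1107.94 → 1108.

1108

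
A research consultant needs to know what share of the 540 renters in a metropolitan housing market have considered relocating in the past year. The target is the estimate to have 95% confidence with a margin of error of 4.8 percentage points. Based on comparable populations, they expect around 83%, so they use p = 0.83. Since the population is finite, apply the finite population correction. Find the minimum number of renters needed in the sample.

165

For 95% confidence, z = 1.96.
Unadjusted: n₀ = 1.96² × 0.83 × 0.17 / 0.048² ≈ 235.26, so n₀ = 236.
Finite population correction with N = 540: n = n₀ / (1 + (n₀−1)/N) = 236 / (1 + 235/540) = 236 / 1.4352 ≈ 164.44.
Rounding up, n = 165.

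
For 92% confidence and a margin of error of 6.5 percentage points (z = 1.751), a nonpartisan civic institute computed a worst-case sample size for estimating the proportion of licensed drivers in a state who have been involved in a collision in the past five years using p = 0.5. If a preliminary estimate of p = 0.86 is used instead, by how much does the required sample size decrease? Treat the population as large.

Conservative (p = 0.5): n = 1.751² × 0.25 / 0.065² ≈ 181.42 → 182.
Using p = 0.86: p(1−p) = 0.1204, so n = 1.751² × 0.1204 / 0.065² ≈ 87.37 → 88.
Reduction: 182 − 88 = 94.

94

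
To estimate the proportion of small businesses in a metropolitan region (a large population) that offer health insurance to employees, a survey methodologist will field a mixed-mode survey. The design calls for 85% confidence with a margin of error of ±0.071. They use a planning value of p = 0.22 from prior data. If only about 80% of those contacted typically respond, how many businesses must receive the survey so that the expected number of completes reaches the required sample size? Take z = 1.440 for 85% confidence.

89

Completed interviews needed: n₀ = 1.440² × 0.1716 / 0.071² ≈ 70.59 → 71.
At an 80% response rate, contacts needed = 71 / 0.80 ≈ 88.75 → 89.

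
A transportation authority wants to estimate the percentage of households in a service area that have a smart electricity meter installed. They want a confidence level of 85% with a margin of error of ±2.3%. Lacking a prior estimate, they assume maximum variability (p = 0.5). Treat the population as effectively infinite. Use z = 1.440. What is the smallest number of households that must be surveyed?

980

With p = 0.5, p(1−p) = 0.25.
n = z²·p(1−p)/E² = 1.440² × 0.2500 / 0.023² = 2.0736 × 0.2500 / 0.000529 ≈ 979.96.
Rounding up gives n = 980.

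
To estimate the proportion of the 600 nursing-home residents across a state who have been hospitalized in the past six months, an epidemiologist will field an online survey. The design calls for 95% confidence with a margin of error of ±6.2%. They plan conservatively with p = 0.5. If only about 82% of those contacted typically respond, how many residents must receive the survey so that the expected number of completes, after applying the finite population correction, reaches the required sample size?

216

For 95% confidence, z = 1.960.
Completed interviews needed (unadjusted): n₀ = 1.960² × 0.2500 / 0.062² ≈ 249.84 → 250.
FPC for N = 600: n = 250 / (1 + 249/600) = 250 / 1.4150 ≈ 176.68 → 177.
At an 82% response rate, contacts needed = 177 / 0.82 ≈ 215.85 → 216.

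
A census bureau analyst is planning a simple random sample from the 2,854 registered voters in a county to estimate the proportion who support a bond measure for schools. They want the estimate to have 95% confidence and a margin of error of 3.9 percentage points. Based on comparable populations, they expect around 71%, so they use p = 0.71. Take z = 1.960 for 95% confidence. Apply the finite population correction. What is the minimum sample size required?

441

Unadjusted: n₀ = 1.960² × 0.71 × 0.29 / 0.039² ≈ 520.04, so n₀ = 521.
Finite population correction with N = 2,854: n = n₀ / (1 + (n₀−1)/N) = 521 / (1 + 520/2854) = 521 / 1.1822 ≈ 440.70.
Rounding up, n = 441.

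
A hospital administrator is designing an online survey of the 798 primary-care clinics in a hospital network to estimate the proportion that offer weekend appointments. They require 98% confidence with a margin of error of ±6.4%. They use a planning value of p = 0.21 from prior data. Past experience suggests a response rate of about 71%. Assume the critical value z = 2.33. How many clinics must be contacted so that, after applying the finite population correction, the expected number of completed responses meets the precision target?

Completed interviews needed (unadjusted): n₀ = 2.33² × 0.1659 / 0.064² ≈ 219.89 → 220.
FPC for N = 798: n = 220 / (1 + 219/798) = 220 / 1.2744 ≈ 172.63 → 173.
At a 71% response rate, contacts needed = 173 / 0.71 ≈ 243.66 → 244.

244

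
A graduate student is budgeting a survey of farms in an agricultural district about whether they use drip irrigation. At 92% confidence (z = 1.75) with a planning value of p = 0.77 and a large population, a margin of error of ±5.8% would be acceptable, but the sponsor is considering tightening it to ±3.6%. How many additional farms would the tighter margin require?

257

At ±5.8%: n = 1.75² × 0.1771 / 0.058² ≈ 161.23 → 162.
At ±3.6%: n = 1.75² × 0.1771 / 0.036² ≈ 418.49 → 419.
Additional respondents: 419 − 162 = 257.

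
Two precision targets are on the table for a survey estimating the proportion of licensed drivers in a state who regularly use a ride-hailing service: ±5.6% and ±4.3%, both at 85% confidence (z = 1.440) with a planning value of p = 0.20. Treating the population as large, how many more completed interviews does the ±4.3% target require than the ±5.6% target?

At ±5.6%: n = 1.440² × 0.1600 / 0.056² ≈ 105.80 → 106.
At ±4.3%: n = 1.440² × 0.1600 / 0.043² ≈ 179.44 → 180.
Additional respondents: 180 − 106 = 74.

74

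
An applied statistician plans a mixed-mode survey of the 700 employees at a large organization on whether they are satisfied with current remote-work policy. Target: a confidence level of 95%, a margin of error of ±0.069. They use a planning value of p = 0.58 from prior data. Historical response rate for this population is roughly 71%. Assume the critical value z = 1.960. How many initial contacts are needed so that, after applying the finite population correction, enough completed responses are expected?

217

Completed interviews needed (unadjusted): n₀ = 1.960² × 0.2436 / 0.069² ≈ 196.56 → 197.
FPC for N = 700: n = 197 / (1 + 196/700) = 197 / 1.2800 ≈ 153.91 → 154.
At a 71% response rate, contacts needed = 154 / 0.71 ≈ 216.90 → 217.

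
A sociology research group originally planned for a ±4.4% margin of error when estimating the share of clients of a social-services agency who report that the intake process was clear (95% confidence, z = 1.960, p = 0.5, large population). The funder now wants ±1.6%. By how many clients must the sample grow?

At ±4.4%: n = 1.960² × 0.2500 / 0.044² ≈ 496.07 → 497.
At ±1.6%: n = 1.960² × 0.2500 / 0.016² ≈ 3751.56 → 3752.
Additional respondents: 3752 − 497 = 3255.

3255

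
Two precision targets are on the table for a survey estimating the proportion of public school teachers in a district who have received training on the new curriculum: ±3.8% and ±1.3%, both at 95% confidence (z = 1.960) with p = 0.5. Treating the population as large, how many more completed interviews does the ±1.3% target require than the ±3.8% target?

5017

At ±3.8%: n = 1.960² × 0.2500 / 0.038² ≈ 665.10 → 666.
At ±1.3%: n = 1.960² × 0.2500 / 0.013² ≈ 5682.84 → 5683.
Additional respondents: 5683 − 666 = 5017.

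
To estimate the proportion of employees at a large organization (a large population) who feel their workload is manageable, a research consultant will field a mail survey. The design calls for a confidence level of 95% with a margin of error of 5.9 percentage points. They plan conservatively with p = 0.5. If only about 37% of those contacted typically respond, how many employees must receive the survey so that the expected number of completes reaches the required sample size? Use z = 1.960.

Completed interviews needed: n₀ = 1.960² × 0.2500 / 0.059² ≈ 275.90 → 276.
At a 37% response rate, contacts needed = 276 / 0.37 ≈ 745.95 → 746.

746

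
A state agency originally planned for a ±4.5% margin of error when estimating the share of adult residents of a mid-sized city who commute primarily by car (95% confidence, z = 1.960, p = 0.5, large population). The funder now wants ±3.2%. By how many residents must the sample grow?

At ±4.5%: n = 1.960² × 0.2500 / 0.045² ≈ 474.27 → 475.
At ±3.2%: n = 1.960² × 0.2500 / 0.032² ≈ 937.89 → 938.
Additional respondents: 938 − 475 = 463.

463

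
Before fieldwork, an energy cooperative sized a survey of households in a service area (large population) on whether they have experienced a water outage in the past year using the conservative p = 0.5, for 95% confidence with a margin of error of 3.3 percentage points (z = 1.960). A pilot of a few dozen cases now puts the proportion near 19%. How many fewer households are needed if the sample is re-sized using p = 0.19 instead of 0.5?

339

Conservative (p = 0.5): n = 1.960² × 0.25 / 0.033² ≈ 881.91 → 882.
Using p = 0.19: p(1−p) = 0.1539, so n = 1.960² × 0.1539 / 0.033² ≈ 542.90 → 543.
Reduction: 882 − 543 = 339.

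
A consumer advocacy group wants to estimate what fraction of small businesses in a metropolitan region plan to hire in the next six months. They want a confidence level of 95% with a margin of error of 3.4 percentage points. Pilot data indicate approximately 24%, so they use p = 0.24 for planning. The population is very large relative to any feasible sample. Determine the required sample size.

For 95% confidence, z = 1.960.
With p = 0.24, p(1−p) = 0.1824.
n = z²·p(1−p)/E² = 1.960² × 0.1824 / 0.034² = 3.8416 × 0.1824 / 0.001156 ≈ 606.15.
Rounding up gives n = 607.

607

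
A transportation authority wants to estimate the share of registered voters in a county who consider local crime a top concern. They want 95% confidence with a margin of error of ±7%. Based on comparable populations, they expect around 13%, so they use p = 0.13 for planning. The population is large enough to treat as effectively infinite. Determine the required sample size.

89

For 95% confidence, z = 1.960.
With p = 0.13, p(1−p) = 0.1131.
n = z²·p(1−p)/E² = 1.960² × 0.1131 / 0.070² = 3.8416 × 0.1131 / 0.004900 ≈ 88.67.
Rounding up gives n = 89.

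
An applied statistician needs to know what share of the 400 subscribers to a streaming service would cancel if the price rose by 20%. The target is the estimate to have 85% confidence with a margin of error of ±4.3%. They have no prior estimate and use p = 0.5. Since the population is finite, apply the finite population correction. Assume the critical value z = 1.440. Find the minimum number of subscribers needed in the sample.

166

Unadjusted: n₀ = 1.440² × 0.50 × 0.50 / 0.043² ≈ 280.37, so n₀ = 281.
Finite population correction with N = 400: n = n₀ / (1 + (n₀−1)/N) = 281 / (1 + 280/400) = 281 / 1.7000 ≈ 165.29.
Rounding up, n = 166.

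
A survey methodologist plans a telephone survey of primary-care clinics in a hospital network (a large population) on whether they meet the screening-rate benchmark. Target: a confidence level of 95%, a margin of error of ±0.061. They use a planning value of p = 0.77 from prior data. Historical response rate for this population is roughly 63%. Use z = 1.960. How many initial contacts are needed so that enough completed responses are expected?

Completed interviews needed: n₀ = 1.960² × 0.1771 / 0.061² ≈ 182.84 → 183.
At a 63% response rate, contacts needed = 183 / 0.63 ≈ 290.48 → 291.

291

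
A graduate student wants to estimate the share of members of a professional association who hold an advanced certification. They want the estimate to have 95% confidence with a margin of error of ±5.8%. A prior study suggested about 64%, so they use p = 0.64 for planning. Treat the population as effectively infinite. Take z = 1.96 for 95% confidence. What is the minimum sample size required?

With p = 0.64, p(1−p) = 0.2304.
n = z²·p(1−p)/E² = 1.96² × 0.2304 / 0.058² = 3.8416 × 0.2304 / 0.003364 ≈ 263.11.
Rounding up gives n = 264.

264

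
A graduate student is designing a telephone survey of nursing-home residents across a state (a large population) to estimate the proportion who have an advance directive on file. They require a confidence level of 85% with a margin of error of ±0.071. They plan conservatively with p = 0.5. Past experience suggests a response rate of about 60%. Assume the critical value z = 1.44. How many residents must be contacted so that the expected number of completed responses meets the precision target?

172

Completed interviews needed: n₀ = 1.44² × 0.2500 / 0.071² ≈ 102.84 → 103.
At a 60% response rate, contacts needed = 103 / 0.60 ≈ 171.67 → 172.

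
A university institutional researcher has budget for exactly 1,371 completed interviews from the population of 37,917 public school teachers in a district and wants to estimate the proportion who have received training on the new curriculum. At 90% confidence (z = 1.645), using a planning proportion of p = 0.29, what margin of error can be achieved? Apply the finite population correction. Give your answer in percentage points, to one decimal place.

2.0

Finite-population factor: (N−n)/(N−1) = (37917−1371)/(37917−1) = 0.9639.
SE(p̂) = √[p(1−p)/n · (N−n)/(N−1)] = √[0.2059/1371 × 0.9639] = 0.01203.
E = z × SE = 1.645 × 0.01203 = 0.01979 ≈ 2.0 percentage points.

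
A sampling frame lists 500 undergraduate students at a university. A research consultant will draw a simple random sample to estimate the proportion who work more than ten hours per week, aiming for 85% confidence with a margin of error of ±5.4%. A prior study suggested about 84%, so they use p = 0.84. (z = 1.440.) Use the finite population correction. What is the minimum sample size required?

Unadjusted: n₀ = 1.440² × 0.84 × 0.16 / 0.054² ≈ 95.57, so n₀ = 96.
Finite population correction with N = 500: n = n₀ / (1 + (n₀−1)/N) = 96 / (1 + 95/500) = 96 / 1.1900 ≈ 80.67.
Rounding up, n = 81.

81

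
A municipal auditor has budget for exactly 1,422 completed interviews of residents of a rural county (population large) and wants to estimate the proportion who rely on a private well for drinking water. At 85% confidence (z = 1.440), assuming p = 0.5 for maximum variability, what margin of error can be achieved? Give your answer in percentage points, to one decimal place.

SE(p̂) = √[p(1−p)/n] = √[0.2500/1422] = 0.01326.
E = z × SE = 1.440 × 0.01326 = 0.01909, or 1.9 percentage points.

1.9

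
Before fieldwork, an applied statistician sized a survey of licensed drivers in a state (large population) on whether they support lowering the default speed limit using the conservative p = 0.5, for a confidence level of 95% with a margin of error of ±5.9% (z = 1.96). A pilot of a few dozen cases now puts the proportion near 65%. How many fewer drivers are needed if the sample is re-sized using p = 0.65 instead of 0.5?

Conservative (p = 0.5): n = 1.96² × 0.25 / 0.059² ≈ 275.90 → 276.
Using p = 0.65: p(1−p) = 0.2275, so n = 1.96² × 0.2275 / 0.059² ≈ 251.07 → 252.
Reduction: 276 − 252 = 24.

24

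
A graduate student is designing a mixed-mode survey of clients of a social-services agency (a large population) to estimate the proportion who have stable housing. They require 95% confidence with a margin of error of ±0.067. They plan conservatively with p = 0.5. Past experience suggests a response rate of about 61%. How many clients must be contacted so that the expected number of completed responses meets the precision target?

For 95% confidence, z = 1.96.
Completed interviews needed: n₀ = 1.96² × 0.2500 / 0.067² ≈ 213.95 → 214.
At a 61% response rate, contacts needed = 214 / 0.61 ≈ 350.82 → 351.

351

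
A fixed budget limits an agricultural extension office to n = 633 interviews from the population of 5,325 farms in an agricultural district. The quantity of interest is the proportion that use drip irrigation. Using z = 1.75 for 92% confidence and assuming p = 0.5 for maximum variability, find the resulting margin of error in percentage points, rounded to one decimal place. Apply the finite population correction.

Finite-population factor: (N−n)/(N−1) = (5325−633)/(5325−1) = 0.8813.
SE(p̂) = √[p(1−p)/n · (N−n)/(N−1)] = √[0.2500/633 × 0.8813] = 0.01866.
E = z × SE = 1.75 × 0.01866 = 0.03265 ≈ 3.3 percentage points.

3.3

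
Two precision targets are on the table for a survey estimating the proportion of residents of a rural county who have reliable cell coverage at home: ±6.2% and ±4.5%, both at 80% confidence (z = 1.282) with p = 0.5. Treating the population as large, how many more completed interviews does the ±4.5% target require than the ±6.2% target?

At ±6.2%: n = 1.282² × 0.2500 / 0.062² ≈ 106.89 → 107.
At ±4.5%: n = 1.282² × 0.2500 / 0.045² ≈ 202.90 → 203.
Additional respondents: 203 − 107 = 96.

96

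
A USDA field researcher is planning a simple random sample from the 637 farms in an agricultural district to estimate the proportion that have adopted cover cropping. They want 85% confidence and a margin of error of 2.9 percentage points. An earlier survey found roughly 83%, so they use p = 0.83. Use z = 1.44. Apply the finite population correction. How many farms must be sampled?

Unadjusted: n₀ = 1.44² × 0.83 × 0.17 / 0.029² ≈ 347.90, so n₀ = 348.
Finite population correction with N = 637: n = n₀ / (1 + (n₀−1)/N) = 348 / (1 + 347/637) = 348 / 1.5447 ≈ 225.28.
Rounding up, n = 226.

226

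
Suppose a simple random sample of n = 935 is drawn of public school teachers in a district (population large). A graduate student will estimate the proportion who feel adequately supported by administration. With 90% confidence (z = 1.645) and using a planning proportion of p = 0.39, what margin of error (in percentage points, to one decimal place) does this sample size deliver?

2.6

SE(p̂) = √[p(1−p)/n] = √[0.2379/935] = 0.01595.
E = z × SE = 1.645 × 0.01595 = 0.02624, or 2.6 percentage points.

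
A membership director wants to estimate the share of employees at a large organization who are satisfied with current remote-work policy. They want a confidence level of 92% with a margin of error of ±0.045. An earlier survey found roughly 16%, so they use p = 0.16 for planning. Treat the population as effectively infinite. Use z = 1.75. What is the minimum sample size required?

204

With p = 0.16, p(1−p) = 0.1344.
n = z²·p(1−p)/E² = 1.75² × 0.1344 / 0.045² = 3.0625 × 0.1344 / 0.002025 ≈ 203.26.
Rounding up gives n = 204.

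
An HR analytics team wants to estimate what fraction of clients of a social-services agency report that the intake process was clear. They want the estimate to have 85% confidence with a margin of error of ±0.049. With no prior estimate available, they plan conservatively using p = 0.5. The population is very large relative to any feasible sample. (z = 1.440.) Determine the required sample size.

216

With p = 0.5, p(1−p) = 0.25.
n = z²·p(1−p)/E² = 1.440² × 0.2500 / 0.049² = 2.0736 × 0.2500 / 0.002401 ≈ 215.91.
Rounding up gives n = 216.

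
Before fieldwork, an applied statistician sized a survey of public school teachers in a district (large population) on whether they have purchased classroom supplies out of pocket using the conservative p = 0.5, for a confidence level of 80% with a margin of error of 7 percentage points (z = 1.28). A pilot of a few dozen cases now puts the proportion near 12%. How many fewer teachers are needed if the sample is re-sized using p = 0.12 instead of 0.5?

Conservative (p = 0.5): n = 1.28² × 0.25 / 0.070² ≈ 83.59 → 84.
Using p = 0.12: p(1−p) = 0.1056, so n = 1.28² × 0.1056 / 0.070² ≈ 35.31 → 36.
Reduction: 84 − 36 = 48.

48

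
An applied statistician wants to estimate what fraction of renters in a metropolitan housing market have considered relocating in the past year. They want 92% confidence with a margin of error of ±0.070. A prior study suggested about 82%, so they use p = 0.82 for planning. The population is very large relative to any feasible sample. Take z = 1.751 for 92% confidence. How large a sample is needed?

With p = 0.82, p(1−p) = 0.1476.
n = z²·p(1−p)/E² = 1.751² × 0.1476 / 0.070² = 3.0660 × 0.1476 / 0.004900 ≈ 92.36.
Rounding up gives n = 93.

93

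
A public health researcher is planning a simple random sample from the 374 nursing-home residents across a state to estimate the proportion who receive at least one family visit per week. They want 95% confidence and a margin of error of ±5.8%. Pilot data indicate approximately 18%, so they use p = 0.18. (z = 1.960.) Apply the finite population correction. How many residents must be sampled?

Unadjusted: n₀ = 1.960² × 0.18 × 0.82 / 0.058² ≈ 168.56, so n₀ = 169.
Finite population correction with N = 374: n = n₀ / (1 + (n₀−1)/N) = 169 / (1 + 168/374) = 169 / 1.4492 ≈ 116.62.
Rounding up, n = 117.

117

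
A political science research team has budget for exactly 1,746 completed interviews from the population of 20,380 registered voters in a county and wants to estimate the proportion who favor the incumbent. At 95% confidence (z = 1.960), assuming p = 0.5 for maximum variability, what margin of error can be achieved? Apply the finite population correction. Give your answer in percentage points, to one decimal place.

Finite-population factor: (N−n)/(N−1) = (20380−1746)/(20380−1) = 0.9144.
SE(p̂) = √[p(1−p)/n · (N−n)/(N−1)] = √[0.2500/1746 × 0.9144] = 0.01144.
E = z × SE = 1.960 × 0.01144 = 0.02243 ≈ 2.2 percentage points.

2.2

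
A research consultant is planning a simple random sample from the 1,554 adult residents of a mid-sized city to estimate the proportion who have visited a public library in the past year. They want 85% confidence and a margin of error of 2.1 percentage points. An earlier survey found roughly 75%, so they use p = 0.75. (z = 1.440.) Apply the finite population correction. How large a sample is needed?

563

Unadjusted: n₀ = 1.440² × 0.75 × 0.25 / 0.021² ≈ 881.63, so n₀ = 882.
Finite population correction with N = 1,554: n = n₀ / (1 + (n₀−1)/N) = 882 / (1 + 881/1554) = 882 / 1.5669 ≈ 562.89.
Rounding up, n = 563.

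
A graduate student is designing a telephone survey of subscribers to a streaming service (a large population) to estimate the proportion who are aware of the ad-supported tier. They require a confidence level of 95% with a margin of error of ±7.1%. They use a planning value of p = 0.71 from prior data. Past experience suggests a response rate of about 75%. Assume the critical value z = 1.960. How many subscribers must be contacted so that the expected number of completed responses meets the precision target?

Completed interviews needed: n₀ = 1.960² × 0.2059 / 0.071² ≈ 156.91 → 157.
At a 75% response rate, contacts needed = 157 / 0.75 ≈ 209.33 → 210.

210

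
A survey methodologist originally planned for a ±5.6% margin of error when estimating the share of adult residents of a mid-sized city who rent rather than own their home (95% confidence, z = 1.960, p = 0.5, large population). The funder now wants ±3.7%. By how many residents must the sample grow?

395

At ±5.6%: n = 1.960² × 0.2500 / 0.056² ≈ 306.25 → 307.
At ±3.7%: n = 1.960² × 0.2500 / 0.037² ≈ 701.53 → 702.
Additional respondents: 702 − 307 = 395.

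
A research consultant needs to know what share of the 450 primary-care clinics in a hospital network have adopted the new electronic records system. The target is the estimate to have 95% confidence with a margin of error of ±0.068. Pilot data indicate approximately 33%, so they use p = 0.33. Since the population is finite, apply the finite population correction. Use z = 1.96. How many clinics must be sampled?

131

Unadjusted: n₀ = 1.96² × 0.33 × 0.67 / 0.068² ≈ 183.69, so n₀ = 184.
Finite population correction with N = 450: n = n₀ / (1 + (n₀−1)/N) = 184 / (1 + 183/450) = 184 / 1.4067 ≈ 130.81.
Rounding up, n = 131.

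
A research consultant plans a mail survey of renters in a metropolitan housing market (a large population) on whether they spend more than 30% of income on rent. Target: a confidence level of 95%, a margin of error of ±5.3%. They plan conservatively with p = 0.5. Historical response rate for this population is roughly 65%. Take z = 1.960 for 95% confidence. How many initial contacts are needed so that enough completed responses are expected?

Completed interviews needed: n₀ = 1.960² × 0.2500 / 0.053² ≈ 341.90 → 342.
At a 65% response rate, contacts needed = 342 / 0.65 ≈ 526.15 → 527.

527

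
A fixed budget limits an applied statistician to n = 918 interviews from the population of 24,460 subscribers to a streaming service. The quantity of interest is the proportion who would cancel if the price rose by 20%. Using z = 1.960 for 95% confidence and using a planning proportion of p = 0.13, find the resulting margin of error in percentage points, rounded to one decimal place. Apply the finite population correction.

Finite-population factor: (N−n)/(N−1) = (24460−918)/(24460−1) = 0.9625.
SE(p̂) = √[p(1−p)/n · (N−n)/(N−1)] = √[0.1131/918 × 0.9625] = 0.01089.
E = z × SE = 1.960 × 0.01089 = 0.02134 ≈ 2.1 percentage points.

2.1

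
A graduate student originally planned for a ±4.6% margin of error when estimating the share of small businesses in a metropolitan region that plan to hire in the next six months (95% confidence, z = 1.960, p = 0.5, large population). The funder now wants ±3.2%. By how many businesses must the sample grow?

484

At ±4.6%: n = 1.960² × 0.2500 / 0.046² ≈ 453.88 → 454.
At ±3.2%: n = 1.960² × 0.2500 / 0.032² ≈ 937.89 → 938.
Additional respondents: 938 − 454 = 484.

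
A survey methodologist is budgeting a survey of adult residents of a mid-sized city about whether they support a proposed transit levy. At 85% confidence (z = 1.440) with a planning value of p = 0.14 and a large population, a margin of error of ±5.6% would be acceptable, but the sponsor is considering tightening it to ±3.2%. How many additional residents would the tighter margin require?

At ±5.6%: n = 1.440² × 0.1204 / 0.056² ≈ 79.61 → 80.
At ±3.2%: n = 1.440² × 0.1204 / 0.032² ≈ 243.81 → 244.
Additional respondents: 244 − 80 = 164.

164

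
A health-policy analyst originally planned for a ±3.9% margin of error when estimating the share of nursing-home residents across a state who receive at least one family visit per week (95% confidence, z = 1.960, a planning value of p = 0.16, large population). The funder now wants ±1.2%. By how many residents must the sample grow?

3246

At ±3.9%: n = 1.960² × 0.1344 / 0.039² ≈ 339.45 → 340.
At ±1.2%: n = 1.960² × 0.1344 / 0.012² ≈ 3585.49 → 3586.
Additional respondents: 3586 − 340 = 3246.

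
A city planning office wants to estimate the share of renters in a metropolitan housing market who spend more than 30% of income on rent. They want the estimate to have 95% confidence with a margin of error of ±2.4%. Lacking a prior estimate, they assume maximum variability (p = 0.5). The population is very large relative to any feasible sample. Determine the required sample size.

1668

For 95% confidence, z = 1.960.
With p = 0.5, p(1−p) = 0.25.
n = z²·p(1−p)/E² = 1.960² × 0.2500 / 0.024² = 3.8416 × 0.2500 / 0.000576 ≈ 1667.36.
Rounding up gives n = 1668.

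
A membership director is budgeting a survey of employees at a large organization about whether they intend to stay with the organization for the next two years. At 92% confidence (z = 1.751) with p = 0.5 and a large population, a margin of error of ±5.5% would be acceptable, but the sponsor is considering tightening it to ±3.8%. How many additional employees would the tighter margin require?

At ±5.5%: n = 1.751² × 0.2500 / 0.055² ≈ 253.39 → 254.
At ±3.8%: n = 1.751² × 0.2500 / 0.038² ≈ 530.82 → 531.
Additional respondents: 531 − 254 = 277.

277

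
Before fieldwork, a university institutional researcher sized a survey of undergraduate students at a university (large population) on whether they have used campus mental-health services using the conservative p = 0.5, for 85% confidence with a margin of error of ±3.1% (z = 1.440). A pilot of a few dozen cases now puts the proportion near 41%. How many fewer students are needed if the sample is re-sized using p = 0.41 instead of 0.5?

18

Conservative (p = 0.5): n = 1.440² × 0.25 / 0.031² ≈ 539.44 → 540.
Using p = 0.41: p(1−p) = 0.2419, so n = 1.440² × 0.2419 / 0.031² ≈ 521.96 → 522.
Reduction: 540 − 522 = 18.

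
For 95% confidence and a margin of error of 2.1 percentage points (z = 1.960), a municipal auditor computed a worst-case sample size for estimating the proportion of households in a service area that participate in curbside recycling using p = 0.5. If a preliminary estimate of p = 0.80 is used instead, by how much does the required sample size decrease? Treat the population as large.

Conservative (p = 0.5): n = 1.960² × 0.25 / 0.021² ≈ 2177.78 → 2178.
Using p = 0.80: p(1−p) = 0.1600, so n = 1.960² × 0.1600 / 0.021² ≈ 1393.78 → 1394.
Reduction: 2178 − 1394 = 784.

784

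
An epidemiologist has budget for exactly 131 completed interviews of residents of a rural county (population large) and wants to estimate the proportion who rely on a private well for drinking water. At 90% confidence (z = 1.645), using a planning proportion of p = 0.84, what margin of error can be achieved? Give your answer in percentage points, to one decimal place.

5.3

SE(p̂) = √[p(1−p)/n] = √[0.1344/131] = 0.03203.
E = z × SE = 1.645 × 0.03203 = 0.05269, or 5.3 percentage points.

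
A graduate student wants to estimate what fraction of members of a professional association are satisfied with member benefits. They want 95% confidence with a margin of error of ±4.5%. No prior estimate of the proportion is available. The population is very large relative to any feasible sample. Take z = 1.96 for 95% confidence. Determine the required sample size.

With no prior estimate, use p = 0.5, giving p(1−p) = 0.25.
n = z²·p(1−p)/E² = 1.96² × 0.2500 / 0.045² = 3.8416 × 0.2500 / 0.002025 ≈ 474.27.
Rounding up gives n = 475.

475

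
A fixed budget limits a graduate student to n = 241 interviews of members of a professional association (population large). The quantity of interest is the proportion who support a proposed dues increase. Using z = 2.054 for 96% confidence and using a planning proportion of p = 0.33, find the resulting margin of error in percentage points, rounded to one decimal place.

SE(p̂) = √[p(1−p)/n] = √[0.2211/241] = 0.03029.
E = z × SE = 2.054 × 0.03029 = 0.06221, or 6.2 percentage points.

6.2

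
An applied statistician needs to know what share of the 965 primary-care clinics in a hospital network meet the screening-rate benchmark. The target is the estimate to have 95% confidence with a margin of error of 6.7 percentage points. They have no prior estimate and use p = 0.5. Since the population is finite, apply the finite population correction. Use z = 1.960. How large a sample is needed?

Unadjusted: n₀ = 1.960² × 0.50 × 0.50 / 0.067² ≈ 213.95, so n₀ = 214.
Finite population correction with N = 965: n = n₀ / (1 + (n₀−1)/N) = 214 / (1 + 213/965) = 214 / 1.2207 ≈ 175.31.
Rounding up, n = 176.

176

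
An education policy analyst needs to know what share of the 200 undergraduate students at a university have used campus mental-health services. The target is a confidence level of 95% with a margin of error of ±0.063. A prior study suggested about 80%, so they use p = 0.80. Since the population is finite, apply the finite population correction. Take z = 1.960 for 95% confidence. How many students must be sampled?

Unadjusted: n₀ = 1.960² × 0.80 × 0.20 / 0.063² ≈ 154.86, so n₀ = 155.
Finite population correction with N = 200: n = n₀ / (1 + (n₀−1)/N) = 155 / (1 + 154/200) = 155 / 1.7700 ≈ 87.57.
Rounding up, n = 88.

88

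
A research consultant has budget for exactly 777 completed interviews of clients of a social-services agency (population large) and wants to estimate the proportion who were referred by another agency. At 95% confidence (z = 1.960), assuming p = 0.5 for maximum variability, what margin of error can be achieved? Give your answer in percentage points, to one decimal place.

3.5

SE(p̂) = √[p(1−p)/n] = √[0.2500/777] = 0.01794.
E = z × SE = 1.960 × 0.01794 = 0.03516, or 3.5 percentage points.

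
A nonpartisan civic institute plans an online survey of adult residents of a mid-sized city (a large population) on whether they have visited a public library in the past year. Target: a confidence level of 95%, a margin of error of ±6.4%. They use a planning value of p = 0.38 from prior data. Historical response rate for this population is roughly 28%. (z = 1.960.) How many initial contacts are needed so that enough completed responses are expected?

790

Completed interviews needed: n₀ = 1.960² × 0.2356 / 0.064² ≈ 220.97 → 221.
At a 28% response rate, contacts needed = 221 / 0.28 ≈ 789.29 → 790.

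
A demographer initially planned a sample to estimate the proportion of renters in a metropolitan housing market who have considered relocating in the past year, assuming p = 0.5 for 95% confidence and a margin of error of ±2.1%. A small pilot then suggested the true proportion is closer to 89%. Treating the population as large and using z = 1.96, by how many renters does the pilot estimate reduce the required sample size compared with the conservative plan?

1325

Conservative (p = 0.5): n = 1.96² × 0.25 / 0.021² ≈ 2177.78 → 2178.
Using p = 0.89: p(1−p) = 0.0979, so n = 1.96² × 0.0979 / 0.021² ≈ 852.82 → 853.
Reduction: 2178 − 853 = 1325.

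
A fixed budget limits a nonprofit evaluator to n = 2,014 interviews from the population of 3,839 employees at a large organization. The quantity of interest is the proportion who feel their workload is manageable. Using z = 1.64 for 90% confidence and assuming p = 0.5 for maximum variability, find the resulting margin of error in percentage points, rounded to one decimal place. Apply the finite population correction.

1.3

Finite-population factor: (N−n)/(N−1) = (3839−2014)/(3839−1) = 0.4755.
SE(p̂) = √[p(1−p)/n · (N−n)/(N−1)] = √[0.2500/2014 × 0.4755] = 0.00768.
E = z × SE = 1.64 × 0.00768 = 0.01260 ≈ 1.3 percentage points.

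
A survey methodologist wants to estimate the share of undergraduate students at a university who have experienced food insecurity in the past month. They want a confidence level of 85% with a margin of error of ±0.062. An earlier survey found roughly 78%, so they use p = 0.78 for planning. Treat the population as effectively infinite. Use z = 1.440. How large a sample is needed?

93

With p = 0.78, p(1−p) = 0.1716.
n = z²·p(1−p)/E² = 1.440² × 0.1716 / 0.062² = 2.0736 × 0.1716 / 0.003844 ≈ 92.57.
Rounding up gives n = 93.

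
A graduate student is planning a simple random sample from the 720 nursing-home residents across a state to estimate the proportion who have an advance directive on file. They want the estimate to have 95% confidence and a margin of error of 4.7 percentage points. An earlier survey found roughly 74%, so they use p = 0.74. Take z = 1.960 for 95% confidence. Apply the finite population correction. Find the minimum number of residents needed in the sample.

Unadjusted: n₀ = 1.960² × 0.74 × 0.26 / 0.047² ≈ 334.60, so n₀ = 335.
Finite population correction with N = 720: n = n₀ / (1 + (n₀−1)/N) = 335 / (1 + 334/720) = 335 / 1.4639 ≈ 228.84.
Rounding up, n = 229.

229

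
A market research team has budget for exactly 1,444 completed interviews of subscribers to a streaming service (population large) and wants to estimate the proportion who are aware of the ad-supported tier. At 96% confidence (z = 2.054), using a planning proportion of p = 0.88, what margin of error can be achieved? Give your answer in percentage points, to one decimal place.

SE(p̂) = √[p(1−p)/n] = √[0.1056/1444] = 0.00855.
E = z × SE = 2.054 × 0.00855 = 0.01757, or 1.8 percentage points.

1.8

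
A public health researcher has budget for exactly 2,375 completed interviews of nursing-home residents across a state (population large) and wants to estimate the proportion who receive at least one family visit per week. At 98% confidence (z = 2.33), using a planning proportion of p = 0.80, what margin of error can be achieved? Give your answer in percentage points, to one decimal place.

1.9

SE(p̂) = √[p(1−p)/n] = √[0.1600/2375] = 0.00821.
E = z × SE = 2.33 × 0.00821 = 0.01912, or 1.9 percentage points.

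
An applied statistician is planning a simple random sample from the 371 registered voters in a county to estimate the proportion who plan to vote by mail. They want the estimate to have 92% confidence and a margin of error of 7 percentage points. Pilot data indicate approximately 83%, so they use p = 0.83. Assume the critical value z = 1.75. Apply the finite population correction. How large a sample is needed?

72

Unadjusted: n₀ = 1.75² × 0.83 × 0.17 / 0.070² ≈ 88.19, so n₀ = 89.
Finite population correction with N = 371: n = n₀ / (1 + (n₀−1)/N) = 89 / (1 + 88/371) = 89 / 1.2372 ≈ 71.94.
Rounding up, n = 72.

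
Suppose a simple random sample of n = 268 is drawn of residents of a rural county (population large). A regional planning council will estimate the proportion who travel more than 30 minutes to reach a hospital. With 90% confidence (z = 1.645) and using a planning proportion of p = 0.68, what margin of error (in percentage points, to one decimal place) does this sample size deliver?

SE(p̂) = √[p(1−p)/n] = √[0.2176/268] = 0.02849.
E = z × SE = 1.645 × 0.02849 = 0.04687, or 4.7 percentage points.

4.7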